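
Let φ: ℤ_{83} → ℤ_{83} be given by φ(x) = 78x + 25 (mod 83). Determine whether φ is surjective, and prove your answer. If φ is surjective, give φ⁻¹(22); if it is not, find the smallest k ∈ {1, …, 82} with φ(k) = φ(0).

Recall: φ is surjective if every y in the codomain equals φ(x) for some x in the domain.
Since gcd(78, 83) = 1, 78 is invertible modulo 83. Euclid's algorithm: 83 = 1·78 + 5, 78 = 15·5 + 3, 5 = 1·3 + 2, 3 = 1·2 + 1; back-substituting gives 1 = 33·78 − 31·83, so 78⁻¹ ≡ 33 (mod 83).
For any y ∈ ℤ_{83}, x = 33(y − 25) mod 83 satisfies φ(x) = 78·33(y − 25) + 25 ≡ y (since 78·33 ≡ 1 mod 83). So every y has a preimage.
So φ is surjective.
Since φ is surjective, we compute φ⁻¹(22): solve 78x + 25 ≡ 22 (mod 83), i.e. 78x ≡ 80 (mod 83).
Multiplying by 78⁻¹ = 33 gives x ≡ 33·80 = 2640 = 31·83 + 67 ≡ 67 (mod 83).
Check: φ(67) = 78·67 + 25 = 5251 = 63·83 + 22 ≡ 22 (mod 83).

67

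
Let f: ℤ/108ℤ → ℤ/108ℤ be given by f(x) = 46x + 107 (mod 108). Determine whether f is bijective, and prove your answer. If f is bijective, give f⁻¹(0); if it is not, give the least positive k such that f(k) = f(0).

By definition, injectivity means: for all u, v in the domain, f(u) = f(v) implies u = v.
We have gcd(46, 108) = 2 > 1. Taking u = 0 and v = 54: f(0) = 107 and f(54) = 46·54 + 107 = 2591 ≡ 107 (mod 108).
So f(0) = f(54) while 0 ≠ 54, so f is not injective, hence not bijective.
Since f is not bijective, we find the least positive k with f(k) = f(0): this means 46k ≡ 0 (mod 108), i.e. 108 ∣ 46k. Since gcd(46, 108) = 2, dividing through by 2 this holds exactly when 54 ∣ 23k, and as gcd(23, 54) = 1, exactly when 54 ∣ k.
The smallest positive such k is 54.

54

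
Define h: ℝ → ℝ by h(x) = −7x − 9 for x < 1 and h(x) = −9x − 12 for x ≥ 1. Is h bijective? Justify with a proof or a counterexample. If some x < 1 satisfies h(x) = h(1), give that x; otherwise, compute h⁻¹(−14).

5/7

Both pieces are strictly decreasing (slopes −7 and −9), so each is injective on its own interval.
The left piece maps (−∞, 1) onto (−16, ∞); the right piece maps [1, ∞) onto (−∞, −21].
The images leave a gap (−16 has no preimage), so h is not surjective, hence not bijective.
Because the two images are disjoint, no x < 1 has h(x) = h(1), so we compute h⁻¹(−14): −14 lies in (−16, ∞), so solve −7x − 9 = −14: x = (−14 + 9)/(−7) = 5/7.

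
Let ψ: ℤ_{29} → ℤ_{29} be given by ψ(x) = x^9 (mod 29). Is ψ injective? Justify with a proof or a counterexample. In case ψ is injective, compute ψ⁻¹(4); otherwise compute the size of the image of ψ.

Since 29 is prime, the nonzero elements of ℤ_{29} form a cyclic group of order 28.
As gcd(9, 28) = 1, raising to the 9th power is a bijection on this group: if u^9 ≡ v^9 then (uv^{−1})^9 = 1, and the only element of order dividing gcd(9, 28) = 1 is 1, so u = v.
With ψ(0) = 0 this makes ψ injective on all of ℤ_{29}, hence bijective (finite equal-size domain and codomain). In particular ψ is injective.
Since ψ is injective, we find the preimage of 4. The inverse of x ↦ x^9 on (ℤ_{29})^× is x ↦ x^25, because 9·25 = 225 = 8·28 + 1 ≡ 1 (mod 28) and x^{28} = 1 for x ≠ 0 (Fermat). So ψ⁻¹(4) = 4^25 mod 29.
Repeated squaring mod 29: 4^1 ≡ 4, 4^2 ≡ 4² = 16, 4^4 ≡ 16² = 256 ≡ 24, 4^8 ≡ 24² = 576 ≡ 25, 4^16 ≡ 25² = 625 ≡ 16. Since 25 = 16 + 8 + 1, 4^25 ≡ 16·25·4: 16·25 = 400 ≡ 23, then 23·4 = 92 ≡ 5. So 4^25 ≡ 5 (mod 29).
Hence ψ⁻¹(4) = 5.

5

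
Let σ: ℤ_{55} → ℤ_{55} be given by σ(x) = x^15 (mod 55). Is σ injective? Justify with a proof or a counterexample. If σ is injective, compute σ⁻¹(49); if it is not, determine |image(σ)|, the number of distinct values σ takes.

σ(2): Repeated squaring mod 55: 2^1 ≡ 2, 2^2 ≡ 2² = 4, 2^4 ≡ 4² = 16, 2^8 ≡ 16² = 256 ≡ 36. Since 15 = 8 + 4 + 2 + 1, 2^15 ≡ 36·16·4·2: 36·16 = 576 ≡ 26, then 26·4 = 104 ≡ 49, then 49·2 = 98 ≡ 43. So 2^15 ≡ 43 (mod 55).
σ(7): Repeated squaring mod 55: 7^1 ≡ 7, 7^2 ≡ 7² = 49, 7^4 ≡ 49² = 2401 ≡ 36, 7^8 ≡ 36² = 1296 ≡ 31. Since 15 = 8 + 4 + 2 + 1, 7^15 ≡ 31·36·49·7: 31·36 = 1116 ≡ 16, then 16·49 = 784 ≡ 14, then 14·7 = 98 ≡ 43. So 7^15 ≡ 43 (mod 55).
So σ(2) = σ(7) = 43 while 2 ≠ 7, hence σ is not injective.
Since σ is not injective, we determine |image(σ)|. Computing x^15 mod 55 for each x (by repeated squaring, reducing mod 55 at every step), the values σ(0), σ(1), …, σ(54) are: 0, 1, 43, 12, 34, 45, 21, 43, 32, 34, 10, 11, 23, 32, 34, 45, 1, 43, 32, 54, 45, 21, 33, 12, 54, 45, 1, 23, 32, 54, 10, 1, 43, 22, 34, 10, 1, 23, 12, 54, 10, 21, 23, 32, 44, 45, 21, 23, 12, 34, 10, 21, 43, 12, 54.
The distinct values are {0, 1, 10, 11, 12, 21, 22, 23, 32, 33, 34, 43, 44, 45, 54}; there are 15 of them.

15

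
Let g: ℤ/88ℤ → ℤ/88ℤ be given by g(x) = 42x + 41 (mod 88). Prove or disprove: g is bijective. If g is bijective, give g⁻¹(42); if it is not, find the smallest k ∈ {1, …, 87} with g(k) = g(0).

Recall: g is injective if g(x_1) = g(x_2) implies x_1 = x_2.
We have gcd(42, 88) = 2 > 1. Taking x_1 = 0 and x_2 = 44: g(0) = 41 and g(44) = 42·44 + 41 = 1889 ≡ 41 (mod 88).
So g(0) = g(44) while 0 ≠ 44, so g is not injective, hence not bijective.
Since g is not bijective, we find the least positive k with g(k) = g(0): this means 42k ≡ 0 (mod 88), i.e. 88 ∣ 42k. Since gcd(42, 88) = 2, dividing through by 2 this holds exactly when 44 ∣ 21k, and as gcd(21, 44) = 1, exactly when 44 ∣ k.
The smallest positive such k is 44.

44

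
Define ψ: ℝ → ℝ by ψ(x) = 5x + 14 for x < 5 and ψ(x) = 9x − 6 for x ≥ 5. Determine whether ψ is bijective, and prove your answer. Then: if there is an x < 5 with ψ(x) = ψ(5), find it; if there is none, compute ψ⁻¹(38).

24/5

Both pieces are strictly increasing (slopes 5 and 9), so each is injective on its own interval.
The left piece maps (−∞, 5) onto (−∞, 39); the right piece maps [5, ∞) onto [39, ∞).
Since 39 = 39, the images partition ℝ: ψ is injective and surjective, hence bijective.
Because the two images are disjoint, no x < 5 has ψ(x) = ψ(5), so we compute ψ⁻¹(38): 38 lies in (−∞, 39), so solve 5x + 14 = 38: x = (38 − 14)/5 = 24/5.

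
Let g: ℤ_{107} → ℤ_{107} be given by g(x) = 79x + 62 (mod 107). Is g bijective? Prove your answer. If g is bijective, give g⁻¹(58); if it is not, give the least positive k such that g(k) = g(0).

46

Suppose g(s) = g(t) in ℤ_{107}. Then 79s + 62 ≡ 79t + 62 (mod 107), so 79(s − t) ≡ 0 (mod 107).
Since gcd(79, 107) = 1, 79 is invertible modulo 107, therefore s − t ≡ 0 (mod 107), i.e. s = t.
We now compute 79⁻¹ mod 107 explicitly. Euclid's algorithm: 107 = 1·79 + 28, 79 = 2·28 + 23, 28 = 1·23 + 5, 23 = 4·5 + 3, 5 = 1·3 + 2, 3 = 1·2 + 1; back-substituting gives 1 = 42·79 − 31·107, so 79⁻¹ ≡ 42 (mod 107).
For any y ∈ ℤ_{107}, x = 42(y − 62) mod 107 satisfies g(x) = 79·42(y − 62) + 62 ≡ y (since 79·42 ≡ 1 mod 107). So every y has a preimage.
Thus g is bijective.
Since g is bijective, we find g⁻¹(58): we need 79x ≡ 58 − 62 ≡ 103 (mod 107). Using 79⁻¹ = 42: x ≡ 42·103 = 4326 = 40·107 + 46, so x = 46.
Check: g(46) = 79·46 + 62 = 3696 = 34·107 + 58 ≡ 58 (mod 107).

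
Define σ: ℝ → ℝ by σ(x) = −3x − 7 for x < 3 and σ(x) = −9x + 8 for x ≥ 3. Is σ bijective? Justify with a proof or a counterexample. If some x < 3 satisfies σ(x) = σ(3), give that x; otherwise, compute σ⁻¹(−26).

Both pieces are strictly decreasing (slopes −3 and −9), so each is injective on its own interval.
The left piece maps (−∞, 3) onto (−16, ∞); the right piece maps [3, ∞) onto (−∞, −19].
The images leave a gap (−16 has no preimage), so σ is not surjective, hence not bijective.
Because the two images are disjoint, no x < 3 has σ(x) = σ(3), so we compute σ⁻¹(−26): −26 lies in (−∞, −19], so solve −9x + 8 = −26: x = (−26 − 8)/(−9) = 34/9.

34/9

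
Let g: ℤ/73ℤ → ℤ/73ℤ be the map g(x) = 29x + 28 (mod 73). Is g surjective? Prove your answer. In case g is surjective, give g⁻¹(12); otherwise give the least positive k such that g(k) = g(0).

Since gcd(29, 73) = 1, 29 is invertible modulo 73. Euclid's algorithm: 73 = 2·29 + 15, 29 = 1·15 + 14, 15 = 1·14 + 1; back-substituting gives 1 = 68·29 − 27·73, so 29⁻¹ ≡ 68 (mod 73).
For any y ∈ ℤ/73ℤ, x = 68(y − 28) mod 73 satisfies g(x) = 29·68(y − 28) + 28 ≡ y (since 29·68 ≡ 1 mod 73). So every y has a preimage.
Thus g is surjective.
Since g is surjective, we compute g⁻¹(12): solve 29x + 28 ≡ 12 (mod 73), i.e. 29x ≡ 57 (mod 73).
Multiplying by 29⁻¹ = 68 gives x ≡ 68·57 = 3876 = 53·73 + 7 ≡ 7 (mod 73).
Check: g(7) = 29·7 + 28 = 231 = 3·73 + 12 ≡ 12 (mod 73).

7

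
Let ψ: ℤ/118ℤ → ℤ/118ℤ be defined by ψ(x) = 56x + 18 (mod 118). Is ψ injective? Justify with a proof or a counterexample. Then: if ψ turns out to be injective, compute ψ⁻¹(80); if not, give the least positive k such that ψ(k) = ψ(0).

59

By definition, ψ is injective when ψ(s) = ψ(t) forces s = t.
We have gcd(56, 118) = 2 > 1. Taking s = 0 and t = 59: ψ(0) = 18 and ψ(59) = 56·59 + 18 = 3322 ≡ 18 (mod 118).
So ψ(0) = ψ(59) while 0 ≠ 59, therefore ψ is not injective.
Since ψ is not injective, we find the least positive k with ψ(k) = ψ(0): this means 56k ≡ 0 (mod 118), i.e. 118 ∣ 56k. Since gcd(56, 118) = 2, dividing through by 2 this holds exactly when 59 ∣ 28k, and as gcd(28, 59) = 1, exactly when 59 ∣ k.
The smallest positive such k is 59.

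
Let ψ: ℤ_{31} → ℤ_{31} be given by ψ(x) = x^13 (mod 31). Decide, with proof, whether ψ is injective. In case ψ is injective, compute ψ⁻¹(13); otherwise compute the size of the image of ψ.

22

Since 31 is prime, the nonzero elements of ℤ_{31} form a cyclic group of order 30.
As gcd(13, 30) = 1, raising to the 13th power is a bijection on this group: if s^13 ≡ t^13 then (st^{−1})^13 = 1, and the only element of order dividing gcd(13, 30) = 1 is 1, so s = t.
With ψ(0) = 0 this makes ψ injective on all of ℤ_{31}, hence bijective (finite equal-size domain and codomain). In particular ψ is injective.
Since ψ is injective, we find the preimage of 13. The inverse of x ↦ x^13 on (ℤ_{31})^× is x ↦ x^7, because 13·7 = 91 = 3·30 + 1 ≡ 1 (mod 30) and x^{30} = 1 for x ≠ 0 (Fermat). So ψ⁻¹(13) = 13^7 mod 31.
Repeated squaring mod 31: 13^1 ≡ 13, 13^2 ≡ 13² = 169 ≡ 14, 13^4 ≡ 14² = 196 ≡ 10. Since 7 = 4 + 2 + 1, 13^7 ≡ 10·14·13: 10·14 = 140 ≡ 16, then 16·13 = 208 ≡ 22. So 13^7 ≡ 22 (mod 31).
Hence ψ⁻¹(13) = 22.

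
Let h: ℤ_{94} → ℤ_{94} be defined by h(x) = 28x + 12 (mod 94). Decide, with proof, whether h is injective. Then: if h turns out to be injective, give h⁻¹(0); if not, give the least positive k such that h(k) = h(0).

We have gcd(28, 94) = 2 > 1. Taking u = 0 and v = 47: h(0) = 12 and h(47) = 28·47 + 12 = 1328 ≡ 12 (mod 94).
So h(0) = h(47) while 0 ≠ 47, hence h is not injective.
Since h is not injective, we find the least positive k with h(k) = h(0): this means 28k ≡ 0 (mod 94), i.e. 94 ∣ 28k. Since gcd(28, 94) = 2, dividing through by 2 this holds exactly when 47 ∣ 14k, and as gcd(14, 47) = 1, exactly when 47 ∣ k.
The smallest positive such k is 47.

47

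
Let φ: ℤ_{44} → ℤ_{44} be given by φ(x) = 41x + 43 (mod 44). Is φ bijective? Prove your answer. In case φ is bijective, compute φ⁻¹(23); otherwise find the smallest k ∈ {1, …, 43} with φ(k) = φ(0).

Suppose φ(x_1) = φ(x_2) in ℤ_{44}. Then 41x_1 + 43 ≡ 41x_2 + 43 (mod 44), therefore 41(x_1 − x_2) ≡ 0 (mod 44).
Since gcd(41, 44) = 1, 41 is invertible modulo 44, therefore x_1 − x_2 ≡ 0 (mod 44), i.e. x_1 = x_2.
We now compute 41⁻¹ mod 44 explicitly. Euclid's algorithm: 44 = 1·41 + 3, 41 = 13·3 + 2, 3 = 1·2 + 1; back-substituting gives 1 = 29·41 − 27·44, so 41⁻¹ ≡ 29 (mod 44).
Then y ↦ 29(y − 43) is a two-sided inverse to φ, so every y ∈ ℤ_{44} has a preimage.
So φ is bijective.
Since φ is bijective, we compute φ⁻¹(23): solve 41x + 43 ≡ 23 (mod 44), i.e. 41x ≡ 24 (mod 44).
Multiplying by 41⁻¹ = 29 gives x ≡ 29·24 = 696 = 15·44 + 36 ≡ 36 (mod 44).
Check: φ(36) = 41·36 + 43 = 1519 = 34·44 + 23 ≡ 23 (mod 44).

36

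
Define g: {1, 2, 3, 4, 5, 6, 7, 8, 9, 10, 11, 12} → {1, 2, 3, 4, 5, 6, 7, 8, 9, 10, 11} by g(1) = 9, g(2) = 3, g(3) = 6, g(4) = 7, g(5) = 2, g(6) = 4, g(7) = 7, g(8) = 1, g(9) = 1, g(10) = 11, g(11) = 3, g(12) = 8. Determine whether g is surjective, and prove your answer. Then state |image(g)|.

No element maps to 5, so g is not surjective.
The image of g is {1, 2, 3, 4, 6, 7, 8, 9, 11}, which has 9 elements.

9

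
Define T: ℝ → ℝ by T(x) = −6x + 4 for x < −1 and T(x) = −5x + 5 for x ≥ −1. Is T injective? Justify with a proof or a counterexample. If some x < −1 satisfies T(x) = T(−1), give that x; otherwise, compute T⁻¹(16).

-2

Both pieces are strictly decreasing (slopes −6 and −5), so each is injective on its own interval.
The left piece maps (−∞, −1) onto (10, ∞); the right piece maps [−1, ∞) onto (−∞, 10].
These images are disjoint, so no value is attained by both pieces. So T is injective.
Because the two images are disjoint, no x < −1 has T(x) = T(−1), so we compute T⁻¹(16): 16 lies in (10, ∞), so solve −6x + 4 = 16: x = (16 − 4)/(−6) = −2.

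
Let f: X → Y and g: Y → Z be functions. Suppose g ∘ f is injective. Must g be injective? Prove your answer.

No. Take X = {1, 2}, Y = {1, 2, 3}, Z = {1, 2, 3}, f(a) = a for each a ∈ X, and g(b) = 2 if b ∈ {2, 3} else g(b) = b.
Then g ∘ f = f is injective (X ⊂ Y and f is the inclusion), but g(2) = g(3) = 2 with 2 ≠ 3, so g is not injective.

not injective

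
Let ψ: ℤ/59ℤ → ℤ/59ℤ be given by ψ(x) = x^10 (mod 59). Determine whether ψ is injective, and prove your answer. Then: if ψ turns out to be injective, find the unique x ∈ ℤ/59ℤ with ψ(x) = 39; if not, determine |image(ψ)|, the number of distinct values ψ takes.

ψ(29): Repeated squaring mod 59: 29^1 ≡ 29, 29^2 ≡ 29² = 841 ≡ 15, 29^4 ≡ 15² = 225 ≡ 48, 29^8 ≡ 48² = 2304 ≡ 3. Since 10 = 8 + 2, 29^10 ≡ 3·15: 3·15 = 45. So 29^10 ≡ 45 (mod 59).
ψ(30): Repeated squaring mod 59: 30^1 ≡ 30, 30^2 ≡ 30² = 900 ≡ 15, 30^4 ≡ 15² = 225 ≡ 48, 30^8 ≡ 48² = 2304 ≡ 3. Since 10 = 8 + 2, 30^10 ≡ 3·15: 3·15 = 45. So 30^10 ≡ 45 (mod 59).
So ψ(29) = ψ(30) = 45 while 29 ≠ 30, thus ψ is not injective.
Since ψ is not injective, we determine |image(ψ)|. Computing x^10 mod 59 for each x (by repeated squaring, reducing mod 59 at every step), the values ψ(0), ψ(1), …, ψ(58) are: 0, 1, 21, 49, 28, 4, 26, 5, 57, 41, 25, 7, 15, 36, 46, 19, 17, 12, 35, 51, 53, 9, 29, 27, 20, 16, 48, 3, 22, 45, 45, 22, 3, 48, 16, 20, 27, 29, 9, 53, 51, 35, 12, 17, 19, 46, 36, 15, 7, 25, 41, 57, 5, 26, 4, 28, 49, 21, 1.
The distinct values are {0, 1, 3, 4, 5, 7, 9, 12, 15, 16, 17, 19, 20, 21, 22, 25, 26, 27, 28, 29, 35, 36, 41, 45, 46, 48, 49, 51, 53, 57}; there are 30 of them.

30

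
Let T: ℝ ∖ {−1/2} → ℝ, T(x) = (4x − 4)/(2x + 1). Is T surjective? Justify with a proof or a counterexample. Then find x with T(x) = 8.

If T(x) = 2, cross-multiplying gives 2(4x − 4) = 4(2x + 1), which simplifies to −8 = 4 — false.  So 2 has no preimage and T is not surjective.
Solving T(x) = 8: cross-multiplying gives 4x − 4 = 8(2x + 1), which rearranges to −12x = 12, so x = −1.

-1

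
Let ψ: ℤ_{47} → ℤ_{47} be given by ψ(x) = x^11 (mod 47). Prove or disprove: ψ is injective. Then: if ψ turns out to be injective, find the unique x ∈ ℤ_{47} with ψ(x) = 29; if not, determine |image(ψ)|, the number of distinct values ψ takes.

19

Since 47 is prime, the nonzero elements of ℤ_{47} form a cyclic group of order 46.
As gcd(11, 46) = 1, raising to the 11th power is a bijection on this group: if u^11 ≡ v^11 then (uv^{−1})^11 = 1, and the only element of order dividing gcd(11, 46) = 1 is 1, so u = v.
With ψ(0) = 0 this makes ψ injective on all of ℤ_{47}, hence bijective (finite equal-size domain and codomain). In particular ψ is injective.
Since ψ is injective, we find the preimage of 29. The inverse of x ↦ x^11 on (ℤ_{47})^× is x ↦ x^21, because 11·21 = 231 = 5·46 + 1 ≡ 1 (mod 46) and x^{46} = 1 for x ≠ 0 (Fermat). So ψ⁻¹(29) = 29^21 mod 47.
Repeated squaring mod 47: 29^1 ≡ 29, 29^2 ≡ 29² = 841 ≡ 42, 29^4 ≡ 42² = 1764 ≡ 25, 29^8 ≡ 25² = 625 ≡ 14, 29^16 ≡ 14² = 196 ≡ 8. Since 21 = 16 + 4 + 1, 29^21 ≡ 8·25·29: 8·25 = 200 ≡ 12, then 12·29 = 348 ≡ 19. So 29^21 ≡ 19 (mod 47).
Hence ψ⁻¹(29) = 19.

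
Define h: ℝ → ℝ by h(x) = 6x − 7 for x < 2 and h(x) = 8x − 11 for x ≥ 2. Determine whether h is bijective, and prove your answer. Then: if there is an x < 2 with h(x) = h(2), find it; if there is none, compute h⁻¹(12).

23/8

Both pieces are strictly increasing (slopes 6 and 8), so each is injective on its own interval.
The left piece maps (−∞, 2) onto (−∞, 5); the right piece maps [2, ∞) onto [5, ∞).
Since 5 = 5, the images partition ℝ: h is injective and surjective, hence bijective.
Because the two images are disjoint, no x < 2 has h(x) = h(2), so we compute h⁻¹(12): 12 lies in [5, ∞), so solve 8x − 11 = 12: x = (12 + 11)/8 = 23/8.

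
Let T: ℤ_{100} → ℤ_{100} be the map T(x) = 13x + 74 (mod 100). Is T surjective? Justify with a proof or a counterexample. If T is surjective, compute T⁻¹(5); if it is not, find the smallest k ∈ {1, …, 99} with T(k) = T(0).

Since gcd(13, 100) = 1, 13 is invertible modulo 100. Euclid's algorithm: 100 = 7·13 + 9, 13 = 1·9 + 4, 9 = 2·4 + 1; back-substituting gives 1 = 77·13 − 10·100, so 13⁻¹ ≡ 77 (mod 100).
For any y ∈ ℤ_{100}, x = 77(y − 74) mod 100 satisfies T(x) = 13·77(y − 74) + 74 ≡ y (since 13·77 ≡ 1 mod 100). So every y has a preimage.
So T is surjective.
Since T is surjective, we compute T⁻¹(5): solve 13x + 74 ≡ 5 (mod 100), i.e. 13x ≡ 31 (mod 100).
Multiplying by 13⁻¹ = 77 gives x ≡ 77·31 = 2387 = 23·100 + 87 ≡ 87 (mod 100).
Check: T(87) = 13·87 + 74 = 1205 = 12·100 + 5 ≡ 5 (mod 100).

87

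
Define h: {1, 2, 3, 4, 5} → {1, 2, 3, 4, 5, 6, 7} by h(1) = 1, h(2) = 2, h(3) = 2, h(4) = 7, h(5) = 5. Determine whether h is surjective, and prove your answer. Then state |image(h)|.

No element maps to 3, so h is not surjective.
The image of h is {1, 2, 5, 7}, which has 4 elements.

4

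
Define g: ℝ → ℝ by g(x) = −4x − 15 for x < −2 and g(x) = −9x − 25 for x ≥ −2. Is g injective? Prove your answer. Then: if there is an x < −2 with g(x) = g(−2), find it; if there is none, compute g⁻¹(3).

-9/2

Both pieces are strictly decreasing (slopes −4 and −9), so each is injective on its own interval.
The left piece maps (−∞, −2) onto (−7, ∞); the right piece maps [−2, ∞) onto (−∞, −7].
These images are disjoint, so no value is attained by both pieces. So g is injective.
Because the two images are disjoint, no x < −2 has g(x) = g(−2), so we compute g⁻¹(3): 3 lies in (−7, ∞), so solve −4x − 15 = 3: x = (3 + 15)/(−4) = −9/2.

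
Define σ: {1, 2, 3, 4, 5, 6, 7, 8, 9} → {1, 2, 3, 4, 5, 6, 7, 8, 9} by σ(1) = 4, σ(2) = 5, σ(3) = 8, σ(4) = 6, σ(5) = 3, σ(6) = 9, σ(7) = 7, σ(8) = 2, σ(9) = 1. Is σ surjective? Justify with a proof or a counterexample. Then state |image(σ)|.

9

Every element of the codomain has a preimage: 1 = σ(9), 2 = σ(8), 3 = σ(5), 4 = σ(1), 5 = σ(2), 6 = σ(4), 7 = σ(7), 8 = σ(3), 9 = σ(6).
Hence σ is surjective.
The image of σ is {1, 2, 3, 4, 5, 6, 7, 8, 9}, which has 9 elements.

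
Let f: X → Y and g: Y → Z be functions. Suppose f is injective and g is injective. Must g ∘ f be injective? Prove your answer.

Suppose (g ∘ f)(a) = (g ∘ f)(b), i.e. g(f(a)) = g(f(b)).
Since g is injective, f(a) = f(b). Since f is injective, a = b. Hence g ∘ f is injective.

injective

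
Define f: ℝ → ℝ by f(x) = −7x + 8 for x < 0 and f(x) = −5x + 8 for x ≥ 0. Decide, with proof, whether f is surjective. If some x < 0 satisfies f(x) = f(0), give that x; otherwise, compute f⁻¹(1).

Both pieces are strictly decreasing (slopes −7 and −5), so each is injective on its own interval.
The left piece maps (−∞, 0) onto (8, ∞); the right piece maps [0, ∞) onto (−∞, 8].
These images together cover ℝ, so f is surjective.
Because the two images are disjoint, no x < 0 has f(x) = f(0), so we compute f⁻¹(1): 1 lies in (−∞, 8], so solve −5x + 8 = 1: x = (1 − 8)/(−5) = 7/5.

7/5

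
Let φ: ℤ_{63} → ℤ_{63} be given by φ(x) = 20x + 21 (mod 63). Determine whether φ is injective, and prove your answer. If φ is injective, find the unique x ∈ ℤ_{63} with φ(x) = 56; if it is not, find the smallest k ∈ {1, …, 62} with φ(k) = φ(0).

49

By definition, injectivity means: for all a, b in the domain, φ(a) = φ(b) implies a = b.
If φ(a) = φ(b), then 20a ≡ 20b (mod 63). Because gcd(20, 63) = 1, we may cancel 20 to get a ≡ b (mod 63).
So φ is injective.
We now compute 20⁻¹ mod 63 explicitly. Euclid's algorithm: 63 = 3·20 + 3, 20 = 6·3 + 2, 3 = 1·2 + 1; back-substituting gives 1 = 41·20 − 13·63, so 20⁻¹ ≡ 41 (mod 63).
Since φ is injective, we find φ⁻¹(56): we need 20x ≡ 56 − 21 ≡ 35 (mod 63). Using 20⁻¹ = 41: x ≡ 41·35 = 1435 = 22·63 + 49, so x = 49.
Check: φ(49) = 20·49 + 21 = 1001 = 15·63 + 56 ≡ 56 (mod 63).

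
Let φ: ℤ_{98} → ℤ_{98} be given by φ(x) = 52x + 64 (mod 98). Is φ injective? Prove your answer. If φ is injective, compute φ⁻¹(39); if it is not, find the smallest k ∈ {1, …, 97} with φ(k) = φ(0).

We have gcd(52, 98) = 2 > 1. Taking u = 0 and v = 49: φ(0) = 64 and φ(49) = 52·49 + 64 = 2612 ≡ 64 (mod 98).
So φ(0) = φ(49) while 0 ≠ 49, thus φ is not injective.
Since φ is not injective, we find the least positive k with φ(k) = φ(0): this means 52k ≡ 0 (mod 98), i.e. 98 ∣ 52k. Since gcd(52, 98) = 2, dividing through by 2 this holds exactly when 49 ∣ 26k, and as gcd(26, 49) = 1, exactly when 49 ∣ k.
The smallest positive such k is 49.

49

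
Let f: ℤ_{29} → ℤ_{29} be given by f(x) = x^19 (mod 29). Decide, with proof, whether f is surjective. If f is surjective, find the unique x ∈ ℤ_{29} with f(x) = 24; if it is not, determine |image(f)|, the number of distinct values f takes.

Since 29 is prime, the nonzero elements of ℤ_{29} form a cyclic group of order 28.
As gcd(19, 28) = 1, raising to the 19th power is a bijection on this group: if s^19 ≡ t^19 then (st^{−1})^19 = 1, and the only element of order dividing gcd(19, 28) = 1 is 1, so s = t.
With f(0) = 0 this makes f injective on all of ℤ_{29}, hence bijective (finite equal-size domain and codomain). In particular f is surjective.
Since f is surjective, we find the preimage of 24. The inverse of x ↦ x^19 on (ℤ_{29})^× is x ↦ x^3, because 19·3 = 57 = 2·28 + 1 ≡ 1 (mod 28) and x^{28} = 1 for x ≠ 0 (Fermat). So f⁻¹(24) = 24^3 mod 29.
Repeated squaring mod 29: 24^1 ≡ 24, 24^2 ≡ 24² = 576 ≡ 25. Since 3 = 2 + 1, 24^3 ≡ 25·24: 25·24 = 600 ≡ 20. So 24^3 ≡ 20 (mod 29).
Hence f⁻¹(24) = 20.

20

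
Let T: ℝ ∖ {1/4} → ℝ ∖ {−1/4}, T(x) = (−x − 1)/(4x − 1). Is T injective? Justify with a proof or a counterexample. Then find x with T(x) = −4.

1/3

Suppose T(a) = T(b). Cross-multiplying: (−a − 1)(4b − 1) = (−b − 1)(4a − 1).
Expanding both sides and cancelling the symmetric terms leaves 5·(a − b) = 0. Since 5 ≠ 0, a = b. So T is injective.
Solving T(x) = −4: cross-multiplying gives −x − 1 = −4(4x − 1), which rearranges to 15x = 5, so x = 1/3.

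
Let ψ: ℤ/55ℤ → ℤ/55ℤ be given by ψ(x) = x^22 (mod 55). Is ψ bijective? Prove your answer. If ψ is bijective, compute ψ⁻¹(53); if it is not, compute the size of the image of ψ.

ψ(3): Repeated squaring mod 55: 3^1 ≡ 3, 3^2 ≡ 3² = 9, 3^4 ≡ 9² = 81 ≡ 26, 3^8 ≡ 26² = 676 ≡ 16, 3^16 ≡ 16² = 256 ≡ 36. Since 22 = 16 + 4 + 2, 3^22 ≡ 36·26·9: 36·26 = 936 ≡ 1, then 1·9 = 9. So 3^22 ≡ 9 (mod 55).
ψ(8): Repeated squaring mod 55: 8^1 ≡ 8, 8^2 ≡ 8² = 64 ≡ 9, 8^4 ≡ 9² = 81 ≡ 26, 8^8 ≡ 26² = 676 ≡ 16, 8^16 ≡ 16² = 256 ≡ 36. Since 22 = 16 + 4 + 2, 8^22 ≡ 36·26·9: 36·26 = 936 ≡ 1, then 1·9 = 9. So 8^22 ≡ 9 (mod 55).
So ψ(3) = ψ(8) = 9 while 3 ≠ 8, therefore ψ is not injective, hence not bijective.
Since ψ is not bijective, we determine |image(ψ)|. Computing x^22 mod 55 for each x (by repeated squaring, reducing mod 55 at every step), the values ψ(0), ψ(1), …, ψ(54) are: 0, 1, 4, 9, 16, 25, 36, 49, 9, 26, 45, 11, 34, 4, 31, 5, 36, 14, 49, 31, 15, 1, 44, 34, 26, 20, 16, 14, 14, 16, 20, 26, 34, 44, 1, 15, 31, 49, 14, 36, 5, 31, 4, 34, 11, 45, 26, 9, 49, 36, 25, 16, 9, 4, 1.
The distinct values are {0, 1, 4, 5, 9, 11, 14, 15, 16, 20, 25, 26, 31, 34, 36, 44, 45, 49}; there are 18 of them.

18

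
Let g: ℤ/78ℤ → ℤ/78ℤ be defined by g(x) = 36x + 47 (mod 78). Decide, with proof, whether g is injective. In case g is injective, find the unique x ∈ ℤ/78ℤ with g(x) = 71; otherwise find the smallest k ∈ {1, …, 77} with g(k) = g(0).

We have gcd(36, 78) = 6 > 1. Taking u = 0 and v = 13: g(0) = 47 and g(13) = 36·13 + 47 = 515 ≡ 47 (mod 78).
So g(0) = g(13) while 0 ≠ 13, thus g is not injective.
Since g is not injective, we find the least positive k with g(k) = g(0): this means 36k ≡ 0 (mod 78), i.e. 78 ∣ 36k. Since gcd(36, 78) = 6, dividing through by 6 this holds exactly when 13 ∣ 6k, and as gcd(6, 13) = 1, exactly when 13 ∣ k.
The smallest positive such k is 13.

13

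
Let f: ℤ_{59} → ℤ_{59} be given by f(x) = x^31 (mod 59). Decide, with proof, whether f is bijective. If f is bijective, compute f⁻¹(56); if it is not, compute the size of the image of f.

11

Since 59 is prime, the nonzero elements of ℤ_{59} form a cyclic group of order 58.
As gcd(31, 58) = 1, raising to the 31st power is a bijection on this group: if x_1^31 ≡ x_2^31 then (x_1x_2^{−1})^31 = 1, and the only element of order dividing gcd(31, 58) = 1 is 1, so x_1 = x_2.
With f(0) = 0 this makes f injective on all of ℤ_{59}, hence bijective (finite equal-size domain and codomain). In particular f is bijective.
Since f is bijective, we find the preimage of 56. The inverse of x ↦ x^31 on (ℤ_{59})^× is x ↦ x^15, because 31·15 = 465 = 8·58 + 1 ≡ 1 (mod 58) and x^{58} = 1 for x ≠ 0 (Fermat). So f⁻¹(56) = 56^15 mod 59.
Repeated squaring mod 59: 56^1 ≡ 56, 56^2 ≡ 56² = 3136 ≡ 9, 56^4 ≡ 9² = 81 ≡ 22, 56^8 ≡ 22² = 484 ≡ 12. Since 15 = 8 + 4 + 2 + 1, 56^15 ≡ 12·22·9·56: 12·22 = 264 ≡ 28, then 28·9 = 252 ≡ 16, then 16·56 = 896 ≡ 11. So 56^15 ≡ 11 (mod 59).
Hence f⁻¹(56) = 11.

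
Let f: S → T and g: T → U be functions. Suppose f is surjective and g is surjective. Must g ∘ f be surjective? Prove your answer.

surjective

Let c ∈ U. Since g is surjective, there is b ∈ T with g(b) = c. Since f is surjective, there is a ∈ S with f(a) = b.
Then (g ∘ f)(a) = g(b) = c. Therefore g ∘ f is surjective.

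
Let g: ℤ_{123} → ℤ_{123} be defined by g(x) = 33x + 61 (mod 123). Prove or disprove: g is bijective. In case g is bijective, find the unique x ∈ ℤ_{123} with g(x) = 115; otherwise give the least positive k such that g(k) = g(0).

41

Recall: g is injective when g(u) = g(v) forces u = v.
We have gcd(33, 123) = 3 > 1. Taking u = 0 and v = 41: g(0) = 61 and g(41) = 33·41 + 61 = 1414 ≡ 61 (mod 123).
So g(0) = g(41) while 0 ≠ 41, so g is not injective, hence not bijective.
Since g is not bijective, we find the least positive k with g(k) = g(0): this means 33k ≡ 0 (mod 123), i.e. 123 ∣ 33k. Since gcd(33, 123) = 3, dividing through by 3 this holds exactly when 41 ∣ 11k, and as gcd(11, 41) = 1, exactly when 41 ∣ k.
The smallest positive such k is 41.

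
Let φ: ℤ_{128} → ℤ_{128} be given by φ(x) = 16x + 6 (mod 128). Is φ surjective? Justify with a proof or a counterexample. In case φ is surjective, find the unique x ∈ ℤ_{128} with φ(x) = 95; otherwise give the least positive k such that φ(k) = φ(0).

8

Recall that φ is surjective if every y in the codomain equals φ(x) for some x in the domain.
Since gcd(16, 128) = 16, we have 16x ≡ 0 (mod 16) for all x, so φ(x) ≡ 6 (mod 16).
But 0 ≢ 6 (mod 16), so 0 ∈ ℤ_{128} has no preimage. So φ is not surjective.
Since φ is not surjective, we find the least positive k with φ(k) = φ(0): this means 16k ≡ 0 (mod 128), i.e. 128 ∣ 16k. Since gcd(16, 128) = 16, dividing through by 16 this holds exactly when 8 ∣ k.
The smallest positive such k is 8.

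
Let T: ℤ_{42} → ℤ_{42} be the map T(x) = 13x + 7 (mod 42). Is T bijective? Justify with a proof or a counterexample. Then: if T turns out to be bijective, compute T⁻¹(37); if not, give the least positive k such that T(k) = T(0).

If T(s) = T(t), then 13s ≡ 13t (mod 42). Because gcd(13, 42) = 1, we may cancel 13 to get s ≡ t (mod 42).
We now compute 13⁻¹ mod 42 explicitly. Euclid's algorithm: 42 = 3·13 + 3, 13 = 4·3 + 1; back-substituting gives 1 = 13·13 − 4·42, so 13⁻¹ ≡ 13 (mod 42).
For any y ∈ ℤ_{42}, x = 13(y − 7) mod 42 satisfies T(x) = 13·13(y − 7) + 7 ≡ y (since 13·13 ≡ 1 mod 42). So every y has a preimage.
Hence T is bijective.
Since T is bijective, we find T⁻¹(37): we need 13x ≡ 37 − 7 ≡ 30 (mod 42). Using 13⁻¹ = 13: x ≡ 13·30 = 390 = 9·42 + 12, so x = 12.
Check: T(12) = 13·12 + 7 = 163 = 3·42 + 37 ≡ 37 (mod 42).

12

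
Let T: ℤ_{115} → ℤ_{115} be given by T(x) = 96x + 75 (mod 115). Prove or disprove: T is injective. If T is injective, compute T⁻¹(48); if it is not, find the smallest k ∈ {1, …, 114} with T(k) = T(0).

If T(u) = T(v), then 96u ≡ 96v (mod 115). Because gcd(96, 115) = 1, we may cancel 96 to get u ≡ v (mod 115).
Hence T is injective.
We now compute 96⁻¹ mod 115 explicitly. Euclid's algorithm: 115 = 1·96 + 19, 96 = 5·19 + 1; back-substituting gives 1 = 6·96 − 5·115, so 96⁻¹ ≡ 6 (mod 115).
Since T is injective, we compute T⁻¹(48): solve 96x + 75 ≡ 48 (mod 115), i.e. 96x ≡ 88 (mod 115).
Multiplying by 96⁻¹ = 6 gives x ≡ 6·88 = 528 = 4·115 + 68 ≡ 68 (mod 115).
Check: T(68) = 96·68 + 75 = 6603 = 57·115 + 48 ≡ 48 (mod 115).

68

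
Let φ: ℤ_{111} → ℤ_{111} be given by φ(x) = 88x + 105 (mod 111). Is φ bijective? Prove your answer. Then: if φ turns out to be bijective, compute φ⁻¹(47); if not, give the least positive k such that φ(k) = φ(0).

Recall that φ is injective when φ(s) = φ(t) forces s = t.
If φ(s) = φ(t), then 88s ≡ 88t (mod 111). Because gcd(88, 111) = 1, we may cancel 88 to get s ≡ t (mod 111).
We now compute 88⁻¹ mod 111 explicitly. Euclid's algorithm: 111 = 1·88 + 23, 88 = 3·23 + 19, 23 = 1·19 + 4, 19 = 4·4 + 3, 4 = 1·3 + 1; back-substituting gives 1 = 82·88 − 65·111, so 88⁻¹ ≡ 82 (mod 111).
Then y ↦ 82(y − 105) is a two-sided inverse to φ, so every y ∈ ℤ_{111} has a preimage.
Therefore φ is bijective.
Since φ is bijective, we compute φ⁻¹(47): solve 88x + 105 ≡ 47 (mod 111), i.e. 88x ≡ 53 (mod 111).
Multiplying by 88⁻¹ = 82 gives x ≡ 82·53 = 4346 = 39·111 + 17 ≡ 17 (mod 111).
Check: φ(17) = 88·17 + 105 = 1601 = 14·111 + 47 ≡ 47 (mod 111).

17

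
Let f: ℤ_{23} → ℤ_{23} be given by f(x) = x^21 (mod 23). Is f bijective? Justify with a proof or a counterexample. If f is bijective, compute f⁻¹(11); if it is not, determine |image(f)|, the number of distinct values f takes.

21

Since 23 is prime, the nonzero elements of ℤ_{23} form a cyclic group of order 22.
As gcd(21, 22) = 1, raising to the 21st power is a bijection on this group: if a^21 ≡ b^21 then (ab^{−1})^21 = 1, and the only element of order dividing gcd(21, 22) = 1 is 1, so a = b.
With f(0) = 0 this makes f injective on all of ℤ_{23}, hence bijective (finite equal-size domain and codomain). In particular f is bijective.
Since f is bijective, we find the preimage of 11. The inverse of x ↦ x^21 on (ℤ_{23})^× is x ↦ x^21, because 21·21 = 441 = 20·22 + 1 ≡ 1 (mod 22) and x^{22} = 1 for x ≠ 0 (Fermat). So f⁻¹(11) = 11^21 mod 23.
Repeated squaring mod 23: 11^1 ≡ 11, 11^2 ≡ 11² = 121 ≡ 6, 11^4 ≡ 6² = 36 ≡ 13, 11^8 ≡ 13² = 169 ≡ 8, 11^16 ≡ 8² = 64 ≡ 18. Since 21 = 16 + 4 + 1, 11^21 ≡ 18·13·11: 18·13 = 234 ≡ 4, then 4·11 = 44 ≡ 21. So 11^21 ≡ 21 (mod 23).
Hence f⁻¹(11) = 21.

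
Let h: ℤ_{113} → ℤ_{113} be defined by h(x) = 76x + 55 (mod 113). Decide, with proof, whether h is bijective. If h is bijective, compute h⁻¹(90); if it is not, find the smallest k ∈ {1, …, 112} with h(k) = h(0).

If h(s) = h(t), then 76s ≡ 76t (mod 113). Because gcd(76, 113) = 1, we may cancel 76 to get s ≡ t (mod 113).
We now compute 76⁻¹ mod 113 explicitly. Euclid's algorithm: 113 = 1·76 + 37, 76 = 2·37 + 2, 37 = 18·2 + 1; back-substituting gives 1 = 58·76 − 39·113, so 76⁻¹ ≡ 58 (mod 113).
For any y ∈ ℤ_{113}, x = 58(y − 55) mod 113 satisfies h(x) = 76·58(y − 55) + 55 ≡ y (since 76·58 ≡ 1 mod 113). So every y has a preimage.
Hence h is bijective.
Since h is bijective, we find h⁻¹(90): we need 76x ≡ 90 − 55 ≡ 35 (mod 113). Using 76⁻¹ = 58: x ≡ 58·35 = 2030 = 17·113 + 109, so x = 109.
Check: h(109) = 76·109 + 55 = 8339 = 73·113 + 90 ≡ 90 (mod 113).

109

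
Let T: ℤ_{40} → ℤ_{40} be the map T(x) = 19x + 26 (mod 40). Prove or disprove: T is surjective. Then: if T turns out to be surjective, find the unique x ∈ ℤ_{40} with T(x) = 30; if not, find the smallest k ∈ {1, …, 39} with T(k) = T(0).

36

By definition, surjectivity means every element of the codomain has a preimage under T.
Since gcd(19, 40) = 1, 19 is invertible modulo 40. Euclid's algorithm: 40 = 2·19 + 2, 19 = 9·2 + 1; back-substituting gives 1 = 19·19 − 9·40, so 19⁻¹ ≡ 19 (mod 40).
For any y ∈ ℤ_{40}, x = 19(y − 26) mod 40 satisfies T(x) = 19·19(y − 26) + 26 ≡ y (since 19·19 ≡ 1 mod 40). So every y has a preimage.
Therefore T is surjective.
Since T is surjective, we find T⁻¹(30): we need 19x ≡ 30 − 26 ≡ 4 (mod 40). Using 19⁻¹ = 19: x ≡ 19·4 = 76 = 1·40 + 36, so x = 36.
Check: T(36) = 19·36 + 26 = 710 = 17·40 + 30 ≡ 30 (mod 40).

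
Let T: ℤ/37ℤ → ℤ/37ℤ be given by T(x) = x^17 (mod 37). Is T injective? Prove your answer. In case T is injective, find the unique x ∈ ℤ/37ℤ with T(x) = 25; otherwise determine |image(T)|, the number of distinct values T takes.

Since 37 is prime, the nonzero elements of ℤ/37ℤ form a cyclic group of order 36.
As gcd(17, 36) = 1, raising to the 17th power is a bijection on this group: if x_1^17 ≡ x_2^17 then (x_1x_2^{−1})^17 = 1, and the only element of order dividing gcd(17, 36) = 1 is 1, so x_1 = x_2.
With T(0) = 0 this makes T injective on all of ℤ/37ℤ, hence bijective (finite equal-size domain and codomain). In particular T is injective.
Since T is injective, we find the preimage of 25. The inverse of x ↦ x^17 on (ℤ/37ℤ)^× is x ↦ x^17, because 17·17 = 289 = 8·36 + 1 ≡ 1 (mod 36) and x^{36} = 1 for x ≠ 0 (Fermat). So T⁻¹(25) = 25^17 mod 37.
Repeated squaring mod 37: 25^1 ≡ 25, 25^2 ≡ 25² = 625 ≡ 33, 25^4 ≡ 33² = 1089 ≡ 16, 25^8 ≡ 16² = 256 ≡ 34, 25^16 ≡ 34² = 1156 ≡ 9. Since 17 = 16 + 1, 25^17 ≡ 9·25: 9·25 = 225 ≡ 3. So 25^17 ≡ 3 (mod 37).
Hence T⁻¹(25) = 3.

3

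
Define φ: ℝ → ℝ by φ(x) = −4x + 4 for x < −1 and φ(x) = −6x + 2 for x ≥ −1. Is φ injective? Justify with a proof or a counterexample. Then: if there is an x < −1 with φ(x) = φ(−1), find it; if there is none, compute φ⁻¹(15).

-11/4

Both pieces are strictly decreasing (slopes −4 and −6), so each is injective on its own interval.
The left piece maps (−∞, −1) onto (8, ∞); the right piece maps [−1, ∞) onto (−∞, 8].
These images are disjoint, so no value is attained by both pieces. So φ is injective.
Because the two images are disjoint, no x < −1 has φ(x) = φ(−1), so we compute φ⁻¹(15): 15 lies in (8, ∞), so solve −4x + 4 = 15: x = (15 − 4)/(−4) = −11/4.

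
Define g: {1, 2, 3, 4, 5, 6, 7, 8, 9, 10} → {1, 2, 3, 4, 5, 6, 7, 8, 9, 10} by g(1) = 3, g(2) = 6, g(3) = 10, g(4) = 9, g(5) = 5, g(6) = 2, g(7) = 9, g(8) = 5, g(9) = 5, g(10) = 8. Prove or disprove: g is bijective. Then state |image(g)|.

7

g(4) = 9 = g(7) with 4 ≠ 7, so g is not injective, hence not bijective.
The image of g is {2, 3, 5, 6, 8, 9, 10}, which has 7 elements.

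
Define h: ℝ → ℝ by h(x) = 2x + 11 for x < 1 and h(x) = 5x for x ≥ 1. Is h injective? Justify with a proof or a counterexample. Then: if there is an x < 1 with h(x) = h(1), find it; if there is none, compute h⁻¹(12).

Both pieces are strictly increasing (slopes 2 and 5), so each is injective on its own interval.
The left piece maps (−∞, 1) onto (−∞, 13); the right piece maps [1, ∞) onto [5, ∞).
These images overlap. In particular h(1) = 5 (right piece), and solving 2x + 11 = 5 on the left piece gives x = −3 < 1.
So h(−3) = h(1) with −3 ≠ 1, and h is not injective. This x = −3 is the requested value below 1.

-3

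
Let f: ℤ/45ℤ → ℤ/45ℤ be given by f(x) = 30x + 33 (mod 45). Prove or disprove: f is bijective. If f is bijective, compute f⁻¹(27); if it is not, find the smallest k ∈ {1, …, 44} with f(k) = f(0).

We have gcd(30, 45) = 15 > 1. Taking a = 0 and b = 3: f(0) = 33 and f(3) = 30·3 + 33 = 123 ≡ 33 (mod 45).
So f(0) = f(3) while 0 ≠ 3, hence f is not injective, hence not bijective.
Since f is not bijective, we find the least positive k with f(k) = f(0): this means 30k ≡ 0 (mod 45), i.e. 45 ∣ 30k. Since gcd(30, 45) = 15, dividing through by 15 this holds exactly when 3 ∣ 2k, and as gcd(2, 3) = 1, exactly when 3 ∣ k.
The smallest positive such k is 3.

3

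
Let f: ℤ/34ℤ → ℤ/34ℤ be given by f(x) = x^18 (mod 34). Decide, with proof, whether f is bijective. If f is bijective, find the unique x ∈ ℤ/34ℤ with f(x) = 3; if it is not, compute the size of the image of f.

f(16): Repeated squaring mod 34: 16^1 ≡ 16, 16^2 ≡ 16² = 256 ≡ 18, 16^4 ≡ 18² = 324 ≡ 18, 16^8 ≡ 18² = 324 ≡ 18, 16^16 ≡ 18² = 324 ≡ 18. Since 18 = 16 + 2, 16^18 ≡ 18·18: 18·18 = 324 ≡ 18. So 16^18 ≡ 18 (mod 34).
f(18): Repeated squaring mod 34: 18^1 ≡ 18, 18^2 ≡ 18² = 324 ≡ 18, 18^4 ≡ 18² = 324 ≡ 18, 18^8 ≡ 18² = 324 ≡ 18, 18^16 ≡ 18² = 324 ≡ 18. Since 18 = 16 + 2, 18^18 ≡ 18·18: 18·18 = 324 ≡ 18. So 18^18 ≡ 18 (mod 34).
So f(16) = f(18) = 18 while 16 ≠ 18, hence f is not injective, hence not bijective.
Since f is not bijective, we determine |image(f)|. Computing x^18 mod 34 for each x (by repeated squaring, reducing mod 34 at every step), the values f(0), f(1), …, f(33) are: 0, 1, 4, 9, 16, 25, 2, 15, 30, 13, 32, 19, 8, 33, 26, 21, 18, 17, 18, 21, 26, 33, 8, 19, 32, 13, 30, 15, 2, 25, 16, 9, 4, 1.
The distinct values are {0, 1, 2, 4, 8, 9, 13, 15, 16, 17, 18, 19, 21, 25, 26, 30, 32, 33}; there are 18 of them.

18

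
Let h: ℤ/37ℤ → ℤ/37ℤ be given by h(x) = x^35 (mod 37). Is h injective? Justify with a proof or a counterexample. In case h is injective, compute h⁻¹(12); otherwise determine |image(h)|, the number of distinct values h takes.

Since 37 is prime, the nonzero elements of ℤ/37ℤ form a cyclic group of order 36.
As gcd(35, 36) = 1, raising to the 35th power is a bijection on this group: if x_1^35 ≡ x_2^35 then (x_1x_2^{−1})^35 = 1, and the only element of order dividing gcd(35, 36) = 1 is 1, so x_1 = x_2.
With h(0) = 0 this makes h injective on all of ℤ/37ℤ, hence bijective (finite equal-size domain and codomain). In particular h is injective.
Since h is injective, we find the preimage of 12. The inverse of x ↦ x^35 on (ℤ/37ℤ)^× is x ↦ x^35, because 35·35 = 1225 = 34·36 + 1 ≡ 1 (mod 36) and x^{36} = 1 for x ≠ 0 (Fermat). So h⁻¹(12) = 12^35 mod 37.
Repeated squaring mod 37: 12^1 ≡ 12, 12^2 ≡ 12² = 144 ≡ 33, 12^4 ≡ 33² = 1089 ≡ 16, 12^8 ≡ 16² = 256 ≡ 34, 12^16 ≡ 34² = 1156 ≡ 9, 12^32 ≡ 9² = 81 ≡ 7. Since 35 = 32 + 2 + 1, 12^35 ≡ 7·33·12: 7·33 = 231 ≡ 9, then 9·12 = 108 ≡ 34. So 12^35 ≡ 34 (mod 37).
Hence h⁻¹(12) = 34.

34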